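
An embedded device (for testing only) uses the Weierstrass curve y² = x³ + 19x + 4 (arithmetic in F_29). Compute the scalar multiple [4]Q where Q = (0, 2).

(18, 1)

Repeated addition: build up to 4Q.
2Q: tangent at (0, 2): λ = (3·0² + 19)/(2·2) ≡ 19/4. 4⁻¹ ≡ 22 (mod 29) since 4·22 = 88 ≡ 1, so λ ≡ 19·22 ≡ 12.
  x = λ² - 0 - 0 = 144 - 0 ≡ 28; y = λ·(0 - 28) - 2 ≡ 10. → (28, 10)
3Q: (28, 10) + (0, 2). λ = (2 - 10)/(0 - 28) ≡ 21/1 mod 29. 1⁻¹ ≡ 1 (mod 29) since 1·1 = 1 ≡ 1, so λ ≡ 21.
  x = λ² - 28 - 0 = 441 - 28 ≡ 7; y = λ·(28 - 7) - 10 ≡ 25. → (7, 25)
4Q: (7, 25) + (0, 2). λ = (2 - 25)/(0 - 7) ≡ 6/22 mod 29. 22⁻¹ ≡ 4 (mod 29), so λ ≡ 24.
  x = λ² - 7 - 0 = 576 - 7 ≡ 18; y = λ·(7 - 18) - 25 ≡ 1. → (18, 1)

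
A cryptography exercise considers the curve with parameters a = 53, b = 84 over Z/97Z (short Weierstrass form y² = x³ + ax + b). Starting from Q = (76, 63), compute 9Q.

(6, 6)

Double-and-add on 9 = (1001)₂. Start with Q = (76, 63) for the leading 1-bit.
double: tangent at (76, 63): λ = (3·76² + 53)/(2·63) ≡ 18/29. 29⁻¹ ≡ 87 (mod 97), so λ ≡ 18·87 ≡ 14.
  x = λ² - 76 - 76 = 196 - 152 ≡ 44; y = λ·(76 - 44) - 63 ≡ 94. → (44, 94)
double: tangent at (44, 94): λ = (3·44² + 53)/(2·94) ≡ 41/91. 91⁻¹ ≡ 16 (mod 97) since 91·16 = 1456 ≡ 1, so λ ≡ 41·16 ≡ 74.
  x = λ² - 44 - 44 = 5476 - 88 ≡ 53; y = λ·(44 - 53) - 94 ≡ 16. → (53, 16)
double: tangent at (53, 16): λ = (3·53² + 53)/(2·16) ≡ 41/32. 32⁻¹ ≡ 94 (mod 97), so λ ≡ 41·94 ≡ 71.
  x = λ² - 53 - 53 = 5041 - 106 ≡ 85; y = λ·(53 - 85) - 16 ≡ 40. → (85, 40)
add Q: (85, 40) + (76, 63). λ = (63 - 40)/(76 - 85) ≡ 23/88 mod 97. 88⁻¹ ≡ 43 (mod 97), so λ ≡ 19.
  x = λ² - 85 - 76 = 361 - 161 ≡ 6; y = λ·(85 - 6) - 40 ≡ 6. → (6, 6)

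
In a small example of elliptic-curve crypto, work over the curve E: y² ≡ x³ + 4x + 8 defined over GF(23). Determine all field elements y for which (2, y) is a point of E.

x³ + 4x + 8 = 24 ≡ 1 (mod 23).
Square roots of 1 mod 23: 1 and 22 (since 1² = 1 ≡ 1).

1, 22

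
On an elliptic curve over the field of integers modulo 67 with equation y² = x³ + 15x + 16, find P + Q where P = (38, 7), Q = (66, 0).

(38, 7) + (66, 0). λ = (0 - 7)/(66 - 38) ≡ 60/28 mod 67. 28⁻¹ ≡ 12 (mod 67), so λ ≡ 50.
  x = λ² - 38 - 66 = 2500 - 104 ≡ 51; y = λ·(38 - 51) - 7 ≡ 13. → (51, 13)

(51, 13)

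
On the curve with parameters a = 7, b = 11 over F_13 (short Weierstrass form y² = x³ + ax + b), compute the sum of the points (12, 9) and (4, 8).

(9, 6)

(12, 9) + (4, 8). λ = (8 - 9)/(4 - 12) ≡ 12/5 mod 13. 5⁻¹ ≡ 8 (mod 13) since 5·8 = 40 ≡ 1, so λ ≡ 5.
  x = λ² - 12 - 4 = 25 - 16 ≡ 9; y = λ·(12 - 9) - 9 ≡ 6. → (9, 6)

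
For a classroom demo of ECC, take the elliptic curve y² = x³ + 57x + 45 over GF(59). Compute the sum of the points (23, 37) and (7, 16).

(54, 44)

(23, 37) + (7, 16). λ = (16 - 37)/(7 - 23) ≡ 38/43 mod 59. 43⁻¹ ≡ 11 (mod 59), so λ ≡ 5.
  x = λ² - 23 - 7 = 25 - 30 ≡ 54; y = λ·(23 - 54) - 37 ≡ 44. → (54, 44)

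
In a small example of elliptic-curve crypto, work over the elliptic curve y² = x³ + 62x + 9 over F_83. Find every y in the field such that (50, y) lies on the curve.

17, 66

x³ + 62x + 9 = 128109 ≡ 40 (mod 83).
Square roots of 40 mod 83: 17 and 66 (since 17² = 289 ≡ 40).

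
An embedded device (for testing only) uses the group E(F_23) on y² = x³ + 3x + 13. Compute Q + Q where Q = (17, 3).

(15, 11)

tangent at (17, 3): λ = (3·17² + 3)/(2·3) ≡ 19/6. 6⁻¹ ≡ 4 (mod 23) since 6·4 = 24 ≡ 1, so λ ≡ 19·4 ≡ 7.
  x = λ² - 17 - 17 = 49 - 34 ≡ 15; y = λ·(17 - 15) - 3 ≡ 11. → (15, 11)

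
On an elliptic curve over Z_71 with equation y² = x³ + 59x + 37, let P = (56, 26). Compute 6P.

Double-and-add on 6 = (110)₂. Start with P = (56, 26) for the leading 1-bit.
double: tangent at (56, 26): λ = (3·56² + 59)/(2·26) ≡ 24/52. 52⁻¹ ≡ 56 (mod 71) since 52·56 = 2912 ≡ 1, so λ ≡ 24·56 ≡ 66.
  x = λ² - 56 - 56 = 4356 - 112 ≡ 55; y = λ·(56 - 55) - 26 ≡ 40. → (55, 40)
add P: (55, 40) + (56, 26). λ = (26 - 40)/(56 - 55) ≡ 57/1 mod 71. 1⁻¹ ≡ 1 (mod 71) since 1·1 = 1 ≡ 1, so λ ≡ 57.
  x = λ² - 55 - 56 = 3249 - 111 ≡ 14; y = λ·(55 - 14) - 40 ≡ 25. → (14, 25)
double: tangent at (14, 25): λ = (3·14² + 59)/(2·25) ≡ 8/50. 50⁻¹ ≡ 27 (mod 71), so λ ≡ 8·27 ≡ 3.
  x = λ² - 14 - 14 = 9 - 28 ≡ 52; y = λ·(14 - 52) - 25 ≡ 3. → (52, 3)

(52, 3)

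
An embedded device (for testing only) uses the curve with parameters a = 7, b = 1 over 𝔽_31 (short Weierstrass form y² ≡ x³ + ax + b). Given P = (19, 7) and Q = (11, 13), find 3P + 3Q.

(15, 28)

First 3P:
Repeated addition: build up to 3P.
2P: tangent at (19, 7): λ = (3·19² + 7)/(2·7) ≡ 5/14. 14⁻¹ ≡ 20 (mod 31), so λ ≡ 5·20 ≡ 7.
  x = λ² - 19 - 19 = 49 - 38 ≡ 11; y = λ·(19 - 11) - 7 ≡ 18. → (11, 18)
3P: (11, 18) + (19, 7). λ = (7 - 18)/(19 - 11) ≡ 20/8 mod 31. 8⁻¹ ≡ 4 (mod 31), so λ ≡ 18.
  x = λ² - 11 - 19 = 324 - 30 ≡ 15; y = λ·(11 - 15) - 18 ≡ 3. → (15, 3)
3P = (15, 3).
Next 3Q:
Repeated addition: build up to 3Q.
2Q: tangent at (11, 13): λ = (3·11² + 7)/(2·13) ≡ 29/26. 26⁻¹ ≡ 6 (mod 31), so λ ≡ 29·6 ≡ 19.
  x = λ² - 11 - 11 = 361 - 22 ≡ 29; y = λ·(11 - 29) - 13 ≡ 17. → (29, 17)
3Q: (29, 17) + (11, 13). λ = (13 - 17)/(11 - 29) ≡ 27/13 mod 31. 13⁻¹ ≡ 12 (mod 31), so λ ≡ 14.
  x = λ² - 29 - 11 = 196 - 40 ≡ 1; y = λ·(29 - 1) - 17 ≡ 3. → (1, 3)
3Q = (1, 3).
Finally 3P + 3Q:
(15, 3) + (1, 3). λ = (3 - 3)/(1 - 15) ≡ 0/17 mod 31. 17⁻¹ ≡ 11 (mod 31) since 17·11 = 187 ≡ 1, so λ ≡ 0.
  x = λ² - 15 - 1 = 0 - 16 ≡ 15; y = λ·(15 - 15) - 3 ≡ 28. → (15, 28)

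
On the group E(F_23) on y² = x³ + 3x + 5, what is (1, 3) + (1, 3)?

(22, 22)

tangent at (1, 3): λ = (3·1² + 3)/(2·3) ≡ 6/6. 6⁻¹ ≡ 4 (mod 23) since 6·4 = 24 ≡ 1, so λ ≡ 6·4 ≡ 1.
  x = λ² - 1 - 1 = 1 - 2 ≡ 22; y = λ·(1 - 22) - 3 ≡ 22. → (22, 22)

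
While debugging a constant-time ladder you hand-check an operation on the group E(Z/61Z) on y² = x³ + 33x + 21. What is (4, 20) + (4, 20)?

tangent at (4, 20): λ = (3·4² + 33)/(2·20) ≡ 20/40. 40⁻¹ ≡ 29 (mod 61), so λ ≡ 20·29 ≡ 31.
  x = λ² - 4 - 4 = 961 - 8 ≡ 38; y = λ·(4 - 38) - 20 ≡ 24. → (38, 24)

(38, 24)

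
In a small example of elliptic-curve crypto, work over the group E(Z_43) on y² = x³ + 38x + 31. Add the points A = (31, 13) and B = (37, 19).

(31, 13) + (37, 19). λ = (19 - 13)/(37 - 31) ≡ 6/6 mod 43. 6⁻¹ ≡ 36 (mod 43), so λ ≡ 1.
  x = λ² - 31 - 37 = 1 - 68 ≡ 19; y = λ·(31 - 19) - 13 ≡ 42. → (19, 42)

(19, 42)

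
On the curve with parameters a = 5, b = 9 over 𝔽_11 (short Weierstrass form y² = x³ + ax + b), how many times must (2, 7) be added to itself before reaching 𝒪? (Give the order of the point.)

2P: tangent at (2, 7): λ = (3·2² + 5)/(2·7) ≡ 6/3. 3⁻¹ ≡ 4 (mod 11) since 3·4 = 12 ≡ 1, so λ ≡ 6·4 ≡ 2.
  x = λ² - 2 - 2 = 4 - 4 ≡ 0; y = λ·(2 - 0) - 7 ≡ 8. → (0, 8)
3P: (0, 8) + (2, 7). λ = (7 - 8)/(2 - 0) ≡ 10/2 mod 11. 2⁻¹ ≡ 6 (mod 11), so λ ≡ 5.
  x = λ² - 0 - 2 = 25 - 2 ≡ 1; y = λ·(0 - 1) - 8 ≡ 9. → (1, 9)
4P: (1, 9) + (2, 7). λ = (7 - 9)/(2 - 1) ≡ 9/1 mod 11. 1⁻¹ ≡ 1 (mod 11), so λ ≡ 9.
  x = λ² - 1 - 2 = 81 - 3 ≡ 1; y = λ·(1 - 1) - 9 ≡ 2. → (1, 2)
5P: (1, 2) + (2, 7). λ = (7 - 2)/(2 - 1) ≡ 5/1 mod 11. 1⁻¹ ≡ 1 (mod 11), so λ ≡ 5.
  x = λ² - 1 - 2 = 25 - 3 ≡ 0; y = λ·(1 - 0) - 2 ≡ 3. → (0, 3)
6P: (0, 3) + (2, 7). λ = (7 - 3)/(2 - 0) ≡ 4/2 mod 11. 2⁻¹ ≡ 6 (mod 11), so λ ≡ 2.
  x = λ² - 0 - 2 = 4 - 2 ≡ 2; y = λ·(0 - 2) - 3 ≡ 4. → (2, 4)
7P: (2, 4) + (2, 7): same x and y₁ ≡ -y₂, so the sum is 𝒪.
7P = 𝒪, so the order is 7.

7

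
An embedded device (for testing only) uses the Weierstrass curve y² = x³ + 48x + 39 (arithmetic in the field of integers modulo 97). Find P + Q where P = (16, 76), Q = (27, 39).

(16, 76) + (27, 39). λ = (39 - 76)/(27 - 16) ≡ 60/11 mod 97. 11⁻¹ ≡ 53 (mod 97) since 11·53 = 583 ≡ 1, so λ ≡ 76.
  x = λ² - 16 - 27 = 5776 - 43 ≡ 10; y = λ·(16 - 10) - 76 ≡ 89. → (10, 89)

(10, 89)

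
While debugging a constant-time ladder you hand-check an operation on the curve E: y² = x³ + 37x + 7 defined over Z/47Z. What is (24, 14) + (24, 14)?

tangent at (24, 14): λ = (3·24² + 37)/(2·14) ≡ 26/28. 28⁻¹ ≡ 42 (mod 47), so λ ≡ 26·42 ≡ 11.
  x = λ² - 24 - 24 = 121 - 48 ≡ 26; y = λ·(24 - 26) - 14 ≡ 11. → (26, 11)

(26, 11)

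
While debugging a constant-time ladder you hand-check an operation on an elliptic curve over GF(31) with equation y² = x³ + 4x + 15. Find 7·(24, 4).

Write G = (24, 4).
Repeated addition: build up to 7G.
2G: tangent at (24, 4): λ = (3·24² + 4)/(2·4) ≡ 27/8. 8⁻¹ ≡ 4 (mod 31), so λ ≡ 27·4 ≡ 15.
  x = λ² - 24 - 24 = 225 - 48 ≡ 22; y = λ·(24 - 22) - 4 ≡ 26. → (22, 26)
3G: (22, 26) + (24, 4). λ = (4 - 26)/(24 - 22) ≡ 9/2 mod 31. 2⁻¹ ≡ 16 (mod 31) since 2·16 = 32 ≡ 1, so λ ≡ 20.
  x = λ² - 22 - 24 = 400 - 46 ≡ 13; y = λ·(22 - 13) - 26 ≡ 30. → (13, 30)
4G: (13, 30) + (24, 4). λ = (4 - 30)/(24 - 13) ≡ 5/11 mod 31. 11⁻¹ ≡ 17 (mod 31) since 11·17 = 187 ≡ 1, so λ ≡ 23.
  x = λ² - 13 - 24 = 529 - 37 ≡ 27; y = λ·(13 - 27) - 30 ≡ 20. → (27, 20)
5G: (27, 20) + (24, 4). λ = (4 - 20)/(24 - 27) ≡ 15/28 mod 31. 28⁻¹ ≡ 10 (mod 31), so λ ≡ 26.
  x = λ² - 27 - 24 = 676 - 51 ≡ 5; y = λ·(27 - 5) - 20 ≡ 25. → (5, 25)
6G: (5, 25) + (24, 4). λ = (4 - 25)/(24 - 5) ≡ 10/19 mod 31. 19⁻¹ ≡ 18 (mod 31) since 19·18 = 342 ≡ 1, so λ ≡ 25.
  x = λ² - 5 - 24 = 625 - 29 ≡ 7; y = λ·(5 - 7) - 25 ≡ 18. → (7, 18)
7G: (7, 18) + (24, 4). λ = (4 - 18)/(24 - 7) ≡ 17/17 mod 31. 17⁻¹ ≡ 11 (mod 31), so λ ≡ 1.
  x = λ² - 7 - 24 = 1 - 31 ≡ 1; y = λ·(7 - 1) - 18 ≡ 19. → (1, 19)

(1, 19)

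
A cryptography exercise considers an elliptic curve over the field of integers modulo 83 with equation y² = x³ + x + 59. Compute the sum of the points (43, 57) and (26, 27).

(78, 57)

(43, 57) + (26, 27). λ = (27 - 57)/(26 - 43) ≡ 53/66 mod 83. 66⁻¹ ≡ 39 (mod 83) since 66·39 = 2574 ≡ 1, so λ ≡ 75.
  x = λ² - 43 - 26 = 5625 - 69 ≡ 78; y = λ·(43 - 78) - 57 ≡ 57. → (78, 57)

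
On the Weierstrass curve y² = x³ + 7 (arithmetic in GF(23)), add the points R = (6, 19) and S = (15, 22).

(20, 7)

(6, 19) + (15, 22). λ = (22 - 19)/(15 - 6) ≡ 3/9 mod 23. 9⁻¹ ≡ 18 (mod 23) since 9·18 = 162 ≡ 1, so λ ≡ 8.
  x = λ² - 6 - 15 = 64 - 21 ≡ 20; y = λ·(6 - 20) - 19 ≡ 7. → (20, 7)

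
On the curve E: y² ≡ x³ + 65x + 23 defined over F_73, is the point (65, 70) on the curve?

y² = 70² ≡ 9; x³ + 65x + 23 = 278873 ≡ 13 (mod 73). 9 ≠ 13.

no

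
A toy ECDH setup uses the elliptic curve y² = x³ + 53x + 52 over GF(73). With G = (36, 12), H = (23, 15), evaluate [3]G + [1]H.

First 3G:
Repeated addition: build up to 3G.
2G: tangent at (36, 12): λ = (3·36² + 53)/(2·12) ≡ 72/24. 24⁻¹ ≡ 70 (mod 73) since 24·70 = 1680 ≡ 1, so λ ≡ 72·70 ≡ 3.
  x = λ² - 36 - 36 = 9 - 72 ≡ 10; y = λ·(36 - 10) - 12 ≡ 66. → (10, 66)
3G: (10, 66) + (36, 12). λ = (12 - 66)/(36 - 10) ≡ 19/26 mod 73. 26⁻¹ ≡ 59 (mod 73), so λ ≡ 26.
  x = λ² - 10 - 36 = 676 - 46 ≡ 46; y = λ·(10 - 46) - 66 ≡ 20. → (46, 20)
3G = (46, 20).
Finally 3G + H:
(46, 20) + (23, 15). λ = (15 - 20)/(23 - 46) ≡ 68/50 mod 73. 50⁻¹ ≡ 19 (mod 73), so λ ≡ 51.
  x = λ² - 46 - 23 = 2601 - 69 ≡ 50; y = λ·(46 - 50) - 20 ≡ 68. → (50, 68)

(50, 68)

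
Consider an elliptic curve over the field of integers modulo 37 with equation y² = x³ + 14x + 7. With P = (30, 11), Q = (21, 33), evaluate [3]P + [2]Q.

(29, 30)

First 3P:
Repeated addition: build up to 3P.
2P: tangent at (30, 11): λ = (3·30² + 14)/(2·11) ≡ 13/22. 22⁻¹ ≡ 32 (mod 37), so λ ≡ 13·32 ≡ 9.
  x = λ² - 30 - 30 = 81 - 60 ≡ 21; y = λ·(30 - 21) - 11 ≡ 33. → (21, 33)
3P: (21, 33) + (30, 11). λ = (11 - 33)/(30 - 21) ≡ 15/9 mod 37. 9⁻¹ ≡ 33 (mod 37) since 9·33 = 297 ≡ 1, so λ ≡ 14.
  x = λ² - 21 - 30 = 196 - 51 ≡ 34; y = λ·(21 - 34) - 33 ≡ 7. → (34, 7)
3P = (34, 7).
Next 2Q:
Repeated addition: build up to 2Q.
2Q: tangent at (21, 33): λ = (3·21² + 14)/(2·33) ≡ 5/29. 29⁻¹ ≡ 23 (mod 37), so λ ≡ 5·23 ≡ 4.
  x = λ² - 21 - 21 = 16 - 42 ≡ 11; y = λ·(21 - 11) - 33 ≡ 7. → (11, 7)
2Q = (11, 7).
Finally 3P + 2Q:
(34, 7) + (11, 7). λ = (7 - 7)/(11 - 34) ≡ 0/14 mod 37. 14⁻¹ ≡ 8 (mod 37), so λ ≡ 0.
  x = λ² - 34 - 11 = 0 - 45 ≡ 29; y = λ·(34 - 29) - 7 ≡ 30. → (29, 30)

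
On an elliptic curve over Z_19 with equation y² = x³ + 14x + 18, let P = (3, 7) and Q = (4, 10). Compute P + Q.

(2, 15)

(3, 7) + (4, 10). λ = (10 - 7)/(4 - 3) ≡ 3/1 mod 19. 1⁻¹ ≡ 1 (mod 19) since 1·1 = 1 ≡ 1, so λ ≡ 3.
  x = λ² - 3 - 4 = 9 - 7 ≡ 2; y = λ·(3 - 2) - 7 ≡ 15. → (2, 15)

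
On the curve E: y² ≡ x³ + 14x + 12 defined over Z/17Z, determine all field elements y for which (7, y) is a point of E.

none

x³ + 14x + 12 = 453 ≡ 11 (mod 17).
11 is a non-residue mod 17; no y exists.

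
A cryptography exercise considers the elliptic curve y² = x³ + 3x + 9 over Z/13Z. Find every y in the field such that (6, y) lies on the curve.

x³ + 3x + 9 = 243 ≡ 9 (mod 13).
Square roots of 9 mod 13: 3 and 10 (since 3² = 9 ≡ 9).

3, 10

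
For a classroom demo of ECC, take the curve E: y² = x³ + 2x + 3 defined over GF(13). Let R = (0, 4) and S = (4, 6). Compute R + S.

(6, 6)

(0, 4) + (4, 6). λ = (6 - 4)/(4 - 0) ≡ 2/4 mod 13. 4⁻¹ ≡ 10 (mod 13), so λ ≡ 7.
  x = λ² - 0 - 4 = 49 - 4 ≡ 6; y = λ·(0 - 6) - 4 ≡ 6. → (6, 6)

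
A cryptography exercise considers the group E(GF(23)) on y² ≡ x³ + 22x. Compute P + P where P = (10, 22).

(3, 1)

tangent at (10, 22): λ = (3·10² + 22)/(2·22) ≡ 0/21. 21⁻¹ ≡ 11 (mod 23), so λ ≡ 0·11 ≡ 0.
  x = λ² - 10 - 10 = 0 - 20 ≡ 3; y = λ·(10 - 3) - 22 ≡ 1. → (3, 1)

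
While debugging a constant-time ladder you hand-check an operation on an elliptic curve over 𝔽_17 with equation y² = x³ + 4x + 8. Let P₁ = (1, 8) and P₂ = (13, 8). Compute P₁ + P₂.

(3, 9)

(1, 8) + (13, 8). λ = (8 - 8)/(13 - 1) ≡ 0/12 mod 17. 12⁻¹ ≡ 10 (mod 17), so λ ≡ 0.
  x = λ² - 1 - 13 = 0 - 14 ≡ 3; y = λ·(1 - 3) - 8 ≡ 9. → (3, 9)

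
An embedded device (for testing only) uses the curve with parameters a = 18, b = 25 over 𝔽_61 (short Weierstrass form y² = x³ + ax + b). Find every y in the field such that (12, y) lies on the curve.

x³ + 18x + 25 = 1969 ≡ 17 (mod 61).
17 is a non-residue mod 61; no y exists.

none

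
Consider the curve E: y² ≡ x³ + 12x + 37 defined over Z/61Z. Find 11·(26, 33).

(11, 6)

Write P = (26, 33).
Repeated addition: build up to 11P.
2P: tangent at (26, 33): λ = (3·26² + 12)/(2·33) ≡ 27/5. 5⁻¹ ≡ 49 (mod 61), so λ ≡ 27·49 ≡ 42.
  x = λ² - 26 - 26 = 1764 - 52 ≡ 4; y = λ·(26 - 4) - 33 ≡ 37. → (4, 37)
3P: (4, 37) + (26, 33). λ = (33 - 37)/(26 - 4) ≡ 57/22 mod 61. 22⁻¹ ≡ 25 (mod 61), so λ ≡ 22.
  x = λ² - 4 - 26 = 484 - 30 ≡ 27; y = λ·(4 - 27) - 37 ≡ 6. → (27, 6)
4P: (27, 6) + (26, 33). λ = (33 - 6)/(26 - 27) ≡ 27/60 mod 61. 60⁻¹ ≡ 60 (mod 61), so λ ≡ 34.
  x = λ² - 27 - 26 = 1156 - 53 ≡ 5; y = λ·(27 - 5) - 6 ≡ 10. → (5, 10)
5P: (5, 10) + (26, 33). λ = (33 - 10)/(26 - 5) ≡ 23/21 mod 61. 21⁻¹ ≡ 32 (mod 61), so λ ≡ 4.
  x = λ² - 5 - 26 = 16 - 31 ≡ 46; y = λ·(5 - 46) - 10 ≡ 9. → (46, 9)
6P: (46, 9) + (26, 33). λ = (33 - 9)/(26 - 46) ≡ 24/41 mod 61. 41⁻¹ ≡ 3 (mod 61), so λ ≡ 11.
  x = λ² - 46 - 26 = 121 - 72 ≡ 49; y = λ·(46 - 49) - 9 ≡ 19. → (49, 19)
7P: (49, 19) + (26, 33). λ = (33 - 19)/(26 - 49) ≡ 14/38 mod 61. 38⁻¹ ≡ 53 (mod 61), so λ ≡ 10.
  x = λ² - 49 - 26 = 100 - 75 ≡ 25; y = λ·(49 - 25) - 19 ≡ 38. → (25, 38)
8P: (25, 38) + (26, 33). λ = (33 - 38)/(26 - 25) ≡ 56/1 mod 61. 1⁻¹ ≡ 1 (mod 61), so λ ≡ 56.
  x = λ² - 25 - 26 = 3136 - 51 ≡ 35; y = λ·(25 - 35) - 38 ≡ 12. → (35, 12)
9P: (35, 12) + (26, 33). λ = (33 - 12)/(26 - 35) ≡ 21/52 mod 61. 52⁻¹ ≡ 27 (mod 61) since 52·27 = 1404 ≡ 1, so λ ≡ 18.
  x = λ² - 35 - 26 = 324 - 61 ≡ 19; y = λ·(35 - 19) - 12 ≡ 32. → (19, 32)
10P: (19, 32) + (26, 33). λ = (33 - 32)/(26 - 19) ≡ 1/7 mod 61. 7⁻¹ ≡ 35 (mod 61) since 7·35 = 245 ≡ 1, so λ ≡ 35.
  x = λ² - 19 - 26 = 1225 - 45 ≡ 21; y = λ·(19 - 21) - 32 ≡ 20. → (21, 20)
11P: (21, 20) + (26, 33). λ = (33 - 20)/(26 - 21) ≡ 13/5 mod 61. 5⁻¹ ≡ 49 (mod 61), so λ ≡ 27.
  x = λ² - 21 - 26 = 729 - 47 ≡ 11; y = λ·(21 - 11) - 20 ≡ 6. → (11, 6)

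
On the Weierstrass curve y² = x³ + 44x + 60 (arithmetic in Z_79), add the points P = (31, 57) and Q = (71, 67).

(61, 54)

(31, 57) + (71, 67). λ = (67 - 57)/(71 - 31) ≡ 10/40 mod 79. 40⁻¹ ≡ 2 (mod 79), so λ ≡ 20.
  x = λ² - 31 - 71 = 400 - 102 ≡ 61; y = λ·(31 - 61) - 57 ≡ 54. → (61, 54)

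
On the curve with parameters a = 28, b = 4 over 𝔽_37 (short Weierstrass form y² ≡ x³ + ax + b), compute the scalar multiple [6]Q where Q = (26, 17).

Double-and-add on 6 = (110)₂. Start with Q = (26, 17) for the leading 1-bit.
double: tangent at (26, 17): λ = (3·26² + 28)/(2·17) ≡ 21/34. 34⁻¹ ≡ 12 (mod 37) since 34·12 = 408 ≡ 1, so λ ≡ 21·12 ≡ 30.
  x = λ² - 26 - 26 = 900 - 52 ≡ 34; y = λ·(26 - 34) - 17 ≡ 2. → (34, 2)
add Q: (34, 2) + (26, 17). λ = (17 - 2)/(26 - 34) ≡ 15/29 mod 37. 29⁻¹ ≡ 23 (mod 37) since 29·23 = 667 ≡ 1, so λ ≡ 12.
  x = λ² - 34 - 26 = 144 - 60 ≡ 10; y = λ·(34 - 10) - 2 ≡ 27. → (10, 27)
double: tangent at (10, 27): λ = (3·10² + 28)/(2·27) ≡ 32/17. 17⁻¹ ≡ 24 (mod 37) since 17·24 = 408 ≡ 1, so λ ≡ 32·24 ≡ 28.
  x = λ² - 10 - 10 = 784 - 20 ≡ 24; y = λ·(10 - 24) - 27 ≡ 25. → (24, 25)

(24, 25)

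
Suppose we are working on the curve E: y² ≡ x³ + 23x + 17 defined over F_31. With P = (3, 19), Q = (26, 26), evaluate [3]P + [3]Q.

First 3P:
Repeated addition: build up to 3P.
2P: tangent at (3, 19): λ = (3·3² + 23)/(2·19) ≡ 19/7. 7⁻¹ ≡ 9 (mod 31) since 7·9 = 63 ≡ 1, so λ ≡ 19·9 ≡ 16.
  x = λ² - 3 - 3 = 256 - 6 ≡ 2; y = λ·(3 - 2) - 19 ≡ 28. → (2, 28)
3P: (2, 28) + (3, 19). λ = (19 - 28)/(3 - 2) ≡ 22/1 mod 31. 1⁻¹ ≡ 1 (mod 31) since 1·1 = 1 ≡ 1, so λ ≡ 22.
  x = λ² - 2 - 3 = 484 - 5 ≡ 14; y = λ·(2 - 14) - 28 ≡ 18. → (14, 18)
3P = (14, 18).
Next 3Q:
Repeated addition: build up to 3Q.
2Q: tangent at (26, 26): λ = (3·26² + 23)/(2·26) ≡ 5/21. 21⁻¹ ≡ 3 (mod 31) since 21·3 = 63 ≡ 1, so λ ≡ 5·3 ≡ 15.
  x = λ² - 26 - 26 = 225 - 52 ≡ 18; y = λ·(26 - 18) - 26 ≡ 1. → (18, 1)
3Q: (18, 1) + (26, 26). λ = (26 - 1)/(26 - 18) ≡ 25/8 mod 31. 8⁻¹ ≡ 4 (mod 31), so λ ≡ 7.
  x = λ² - 18 - 26 = 49 - 44 ≡ 5; y = λ·(18 - 5) - 1 ≡ 28. → (5, 28)
3Q = (5, 28).
Finally 3P + 3Q:
(14, 18) + (5, 28). λ = (28 - 18)/(5 - 14) ≡ 10/22 mod 31. 22⁻¹ ≡ 24 (mod 31) since 22·24 = 528 ≡ 1, so λ ≡ 23.
  x = λ² - 14 - 5 = 529 - 19 ≡ 14; y = λ·(14 - 14) - 18 ≡ 13. → (14, 13)

(14, 13)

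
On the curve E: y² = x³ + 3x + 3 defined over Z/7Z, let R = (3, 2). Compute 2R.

tangent at (3, 2): λ = (3·3² + 3)/(2·2) ≡ 2/4. 4⁻¹ ≡ 2 (mod 7), so λ ≡ 2·2 ≡ 4.
  x = λ² - 3 - 3 = 16 - 6 ≡ 3; y = λ·(3 - 3) - 2 ≡ 5. → (3, 5)

(3, 5)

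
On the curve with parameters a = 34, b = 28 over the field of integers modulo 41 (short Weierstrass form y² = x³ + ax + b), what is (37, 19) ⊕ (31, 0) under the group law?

(32, 31)

(37, 19) + (31, 0). λ = (0 - 19)/(31 - 37) ≡ 22/35 mod 41. 35⁻¹ ≡ 34 (mod 41), so λ ≡ 10.
  x = λ² - 37 - 31 = 100 - 68 ≡ 32; y = λ·(37 - 32) - 19 ≡ 31. → (32, 31)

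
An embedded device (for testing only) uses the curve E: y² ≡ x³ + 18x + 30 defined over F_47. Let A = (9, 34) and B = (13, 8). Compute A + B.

(9, 34) + (13, 8). λ = (8 - 34)/(13 - 9) ≡ 21/4 mod 47. 4⁻¹ ≡ 12 (mod 47) since 4·12 = 48 ≡ 1, so λ ≡ 17.
  x = λ² - 9 - 13 = 289 - 22 ≡ 32; y = λ·(9 - 32) - 34 ≡ 45. → (32, 45)

(32, 45)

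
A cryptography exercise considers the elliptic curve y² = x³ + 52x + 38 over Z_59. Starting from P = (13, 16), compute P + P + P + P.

Repeated addition: build up to 4P.
2P: tangent at (13, 16): λ = (3·13² + 52)/(2·16) ≡ 28/32. 32⁻¹ ≡ 24 (mod 59), so λ ≡ 28·24 ≡ 23.
  x = λ² - 13 - 13 = 529 - 26 ≡ 31; y = λ·(13 - 31) - 16 ≡ 42. → (31, 42)
3P: (31, 42) + (13, 16). λ = (16 - 42)/(13 - 31) ≡ 33/41 mod 59. 41⁻¹ ≡ 36 (mod 59), so λ ≡ 8.
  x = λ² - 31 - 13 = 64 - 44 ≡ 20; y = λ·(31 - 20) - 42 ≡ 46. → (20, 46)
4P: (20, 46) + (13, 16). λ = (16 - 46)/(13 - 20) ≡ 29/52 mod 59. 52⁻¹ ≡ 42 (mod 59) since 52·42 = 2184 ≡ 1, so λ ≡ 38.
  x = λ² - 20 - 13 = 1444 - 33 ≡ 54; y = λ·(20 - 54) - 46 ≡ 19. → (54, 19)

(54, 19)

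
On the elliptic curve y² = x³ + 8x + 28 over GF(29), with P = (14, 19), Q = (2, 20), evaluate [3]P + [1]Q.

First 3P:
Repeated addition: build up to 3P.
2P: tangent at (14, 19): λ = (3·14² + 8)/(2·19) ≡ 16/9. 9⁻¹ ≡ 13 (mod 29), so λ ≡ 16·13 ≡ 5.
  x = λ² - 14 - 14 = 25 - 28 ≡ 26; y = λ·(14 - 26) - 19 ≡ 8. → (26, 8)
3P: (26, 8) + (14, 19). λ = (19 - 8)/(14 - 26) ≡ 11/17 mod 29. 17⁻¹ ≡ 12 (mod 29) since 17·12 = 204 ≡ 1, so λ ≡ 16.
  x = λ² - 26 - 14 = 256 - 40 ≡ 13; y = λ·(26 - 13) - 8 ≡ 26. → (13, 26)
3P = (13, 26).
Finally 3P + Q:
(13, 26) + (2, 20). λ = (20 - 26)/(2 - 13) ≡ 23/18 mod 29. 18⁻¹ ≡ 21 (mod 29) since 18·21 = 378 ≡ 1, so λ ≡ 19.
  x = λ² - 13 - 2 = 361 - 15 ≡ 27; y = λ·(13 - 27) - 26 ≡ 27. → (27, 27)

(27, 27)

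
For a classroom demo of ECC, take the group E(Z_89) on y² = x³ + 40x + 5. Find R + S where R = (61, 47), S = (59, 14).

(41, 16)

(61, 47) + (59, 14). λ = (14 - 47)/(59 - 61) ≡ 56/87 mod 89. 87⁻¹ ≡ 44 (mod 89), so λ ≡ 61.
  x = λ² - 61 - 59 = 3721 - 120 ≡ 41; y = λ·(61 - 41) - 47 ≡ 16. → (41, 16)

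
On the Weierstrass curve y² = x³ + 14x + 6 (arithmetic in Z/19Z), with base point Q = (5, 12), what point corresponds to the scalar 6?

(15, 0)

Repeated addition: build up to 6Q.
2Q: tangent at (5, 12): λ = (3·5² + 14)/(2·12) ≡ 13/5. 5⁻¹ ≡ 4 (mod 19), so λ ≡ 13·4 ≡ 14.
  x = λ² - 5 - 5 = 196 - 10 ≡ 15; y = λ·(5 - 15) - 12 ≡ 0. → (15, 0)
3Q: (15, 0) + (5, 12). λ = (12 - 0)/(5 - 15) ≡ 12/9 mod 19. 9⁻¹ ≡ 17 (mod 19) since 9·17 = 153 ≡ 1, so λ ≡ 14.
  x = λ² - 15 - 5 = 196 - 20 ≡ 5; y = λ·(15 - 5) - 0 ≡ 7. → (5, 7)
4Q: (5, 7) + (5, 12): same x and y₁ ≡ -y₂, so the sum is the point at infinity.
5Q: the point at infinity + (5, 12) = (5, 12) (identity).
6Q: tangent at (5, 12): λ = (3·5² + 14)/(2·12) ≡ 13/5. 5⁻¹ ≡ 4 (mod 19) since 5·4 = 20 ≡ 1, so λ ≡ 13·4 ≡ 14.
  x = λ² - 5 - 5 = 196 - 10 ≡ 15; y = λ·(5 - 15) - 12 ≡ 0. → (15, 0)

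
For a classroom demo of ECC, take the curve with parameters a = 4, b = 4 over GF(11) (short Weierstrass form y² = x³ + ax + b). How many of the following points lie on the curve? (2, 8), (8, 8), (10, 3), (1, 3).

3

(2, 8): 8² ≡ 9, rhs ≡ 9 → on.
(8, 8): 8² ≡ 9, rhs ≡ 9 → on.
(10, 3): 3² ≡ 9, rhs ≡ 10 → off.
(1, 3): 3² ≡ 9, rhs ≡ 9 → on.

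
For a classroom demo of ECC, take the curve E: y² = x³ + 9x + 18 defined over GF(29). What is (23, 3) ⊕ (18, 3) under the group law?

(17, 26)

(23, 3) + (18, 3). λ = (3 - 3)/(18 - 23) ≡ 0/24 mod 29. 24⁻¹ ≡ 23 (mod 29), so λ ≡ 0.
  x = λ² - 23 - 18 = 0 - 41 ≡ 17; y = λ·(23 - 17) - 3 ≡ 26. → (17, 26)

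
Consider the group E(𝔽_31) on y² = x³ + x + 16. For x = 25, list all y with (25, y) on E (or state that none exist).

none

x³ + 1x + 16 = 15666 ≡ 11 (mod 31).
11 is a non-residue mod 31; no y exists.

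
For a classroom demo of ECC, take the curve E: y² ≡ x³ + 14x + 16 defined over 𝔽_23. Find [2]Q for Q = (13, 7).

(10, 11)

tangent at (13, 7): λ = (3·13² + 14)/(2·7) ≡ 15/14. 14⁻¹ ≡ 5 (mod 23), so λ ≡ 15·5 ≡ 6.
  x = λ² - 13 - 13 = 36 - 26 ≡ 10; y = λ·(13 - 10) - 7 ≡ 11. → (10, 11)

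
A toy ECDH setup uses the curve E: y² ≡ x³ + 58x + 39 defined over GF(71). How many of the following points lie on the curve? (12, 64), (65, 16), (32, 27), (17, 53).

2

(12, 64): 64² ≡ 49, rhs ≡ 49 → on.
(65, 16): 16² ≡ 43, rhs ≡ 43 → on.
(32, 27): 27² ≡ 19, rhs ≡ 15 → off.
(17, 53): 53² ≡ 40, rhs ≡ 45 → off.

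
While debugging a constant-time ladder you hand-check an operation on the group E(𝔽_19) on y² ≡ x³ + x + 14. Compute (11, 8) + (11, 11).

The two points share x = 11 and their y-coordinates satisfy 8 + 11 ≡ 0 (mod 19), so they are inverses. Their sum is the point at infinity.

O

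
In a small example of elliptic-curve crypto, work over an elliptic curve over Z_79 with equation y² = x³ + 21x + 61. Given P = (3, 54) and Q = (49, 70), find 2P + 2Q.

First 2P:
Repeated addition: build up to 2P.
2P: tangent at (3, 54): λ = (3·3² + 21)/(2·54) ≡ 48/29. 29⁻¹ ≡ 30 (mod 79), so λ ≡ 48·30 ≡ 18.
  x = λ² - 3 - 3 = 324 - 6 ≡ 2; y = λ·(3 - 2) - 54 ≡ 43. → (2, 43)
2P = (2, 43).
Next 2Q:
Repeated addition: build up to 2Q.
2Q: tangent at (49, 70): λ = (3·49² + 21)/(2·70) ≡ 35/61. 61⁻¹ ≡ 57 (mod 79) since 61·57 = 3477 ≡ 1, so λ ≡ 35·57 ≡ 20.
  x = λ² - 49 - 49 = 400 - 98 ≡ 65; y = λ·(49 - 65) - 70 ≡ 5. → (65, 5)
2Q = (65, 5).
Finally 2P + 2Q:
(2, 43) + (65, 5). λ = (5 - 43)/(65 - 2) ≡ 41/63 mod 79. 63⁻¹ ≡ 74 (mod 79) since 63·74 = 4662 ≡ 1, so λ ≡ 32.
  x = λ² - 2 - 65 = 1024 - 67 ≡ 9; y = λ·(2 - 9) - 43 ≡ 49. → (9, 49)

(9, 49)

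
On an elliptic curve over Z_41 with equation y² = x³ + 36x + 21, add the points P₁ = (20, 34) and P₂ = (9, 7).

(20, 34) + (9, 7). λ = (7 - 34)/(9 - 20) ≡ 14/30 mod 41. 30⁻¹ ≡ 26 (mod 41), so λ ≡ 36.
  x = λ² - 20 - 9 = 1296 - 29 ≡ 37; y = λ·(20 - 37) - 34 ≡ 10. → (37, 10)

(37, 10)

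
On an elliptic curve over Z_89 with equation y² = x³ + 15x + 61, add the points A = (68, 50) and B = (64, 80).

(68, 50) + (64, 80). λ = (80 - 50)/(64 - 68) ≡ 30/85 mod 89. 85⁻¹ ≡ 22 (mod 89), so λ ≡ 37.
  x = λ² - 68 - 64 = 1369 - 132 ≡ 80; y = λ·(68 - 80) - 50 ≡ 40. → (80, 40)

(80, 40)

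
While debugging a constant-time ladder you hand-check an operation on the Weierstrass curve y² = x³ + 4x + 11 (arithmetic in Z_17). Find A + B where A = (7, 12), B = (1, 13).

(7, 12) + (1, 13). λ = (13 - 12)/(1 - 7) ≡ 1/11 mod 17. 11⁻¹ ≡ 14 (mod 17) since 11·14 = 154 ≡ 1, so λ ≡ 14.
  x = λ² - 7 - 1 = 196 - 8 ≡ 1; y = λ·(7 - 1) - 12 ≡ 4. → (1, 4)

(1, 4)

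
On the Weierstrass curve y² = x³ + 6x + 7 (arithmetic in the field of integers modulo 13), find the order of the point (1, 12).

8

2P: tangent at (1, 12): λ = (3·1² + 6)/(2·12) ≡ 9/11. 11⁻¹ ≡ 6 (mod 13), so λ ≡ 9·6 ≡ 2.
  x = λ² - 1 - 1 = 4 - 2 ≡ 2; y = λ·(1 - 2) - 12 ≡ 12. → (2, 12)
3P: (2, 12) + (1, 12). λ = (12 - 12)/(1 - 2) ≡ 0/12 mod 13. 12⁻¹ ≡ 12 (mod 13) since 12·12 = 144 ≡ 1, so λ ≡ 0.
  x = λ² - 2 - 1 = 0 - 3 ≡ 10; y = λ·(2 - 10) - 12 ≡ 1. → (10, 1)
4P: (10, 1) + (1, 12). λ = (12 - 1)/(1 - 10) ≡ 11/4 mod 13. 4⁻¹ ≡ 10 (mod 13) since 4·10 = 40 ≡ 1, so λ ≡ 6.
  x = λ² - 10 - 1 = 36 - 11 ≡ 12; y = λ·(10 - 12) - 1 ≡ 0. → (12, 0)
5P: (12, 0) + (1, 12). λ = (12 - 0)/(1 - 12) ≡ 12/2 mod 13. 2⁻¹ ≡ 7 (mod 13) since 2·7 = 14 ≡ 1, so λ ≡ 6.
  x = λ² - 12 - 1 = 36 - 13 ≡ 10; y = λ·(12 - 10) - 0 ≡ 12. → (10, 12)
6P: (10, 12) + (1, 12). λ = (12 - 12)/(1 - 10) ≡ 0/4 mod 13. 4⁻¹ ≡ 10 (mod 13) since 4·10 = 40 ≡ 1, so λ ≡ 0.
  x = λ² - 10 - 1 = 0 - 11 ≡ 2; y = λ·(10 - 2) - 12 ≡ 1. → (2, 1)
7P: (2, 1) + (1, 12). λ = (12 - 1)/(1 - 2) ≡ 11/12 mod 13. 12⁻¹ ≡ 12 (mod 13) since 12·12 = 144 ≡ 1, so λ ≡ 2.
  x = λ² - 2 - 1 = 4 - 3 ≡ 1; y = λ·(2 - 1) - 1 ≡ 1. → (1, 1)
8P: (1, 1) + (1, 12): same x and y₁ ≡ -y₂, so the sum is O.
8P = O, so the order is 8.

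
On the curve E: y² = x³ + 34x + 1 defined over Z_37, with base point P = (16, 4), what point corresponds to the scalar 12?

(16, 4)

Double-and-add on 12 = (1100)₂. Start with P = (16, 4) for the leading 1-bit.
double: tangent at (16, 4): λ = (3·16² + 34)/(2·4) ≡ 25/8. 8⁻¹ ≡ 14 (mod 37), so λ ≡ 25·14 ≡ 17.
  x = λ² - 16 - 16 = 289 - 32 ≡ 35; y = λ·(16 - 35) - 4 ≡ 6. → (35, 6)
add P: (35, 6) + (16, 4). λ = (4 - 6)/(16 - 35) ≡ 35/18 mod 37. 18⁻¹ ≡ 35 (mod 37) since 18·35 = 630 ≡ 1, so λ ≡ 4.
  x = λ² - 35 - 16 = 16 - 51 ≡ 2; y = λ·(35 - 2) - 6 ≡ 15. → (2, 15)
double: tangent at (2, 15): λ = (3·2² + 34)/(2·15) ≡ 9/30. 30⁻¹ ≡ 21 (mod 37) since 30·21 = 630 ≡ 1, so λ ≡ 9·21 ≡ 4.
  x = λ² - 2 - 2 = 16 - 4 ≡ 12; y = λ·(2 - 12) - 15 ≡ 19. → (12, 19)
double: tangent at (12, 19): λ = (3·12² + 34)/(2·19) ≡ 22/1. 1⁻¹ ≡ 1 (mod 37) since 1·1 = 1 ≡ 1, so λ ≡ 22·1 ≡ 22.
  x = λ² - 12 - 12 = 484 - 24 ≡ 16; y = λ·(12 - 16) - 19 ≡ 4. → (16, 4)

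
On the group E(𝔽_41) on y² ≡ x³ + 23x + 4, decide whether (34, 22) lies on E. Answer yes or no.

y² = 22² ≡ 33; x³ + 23x + 4 = 40090 ≡ 33 (mod 41). 33 = 33.

yes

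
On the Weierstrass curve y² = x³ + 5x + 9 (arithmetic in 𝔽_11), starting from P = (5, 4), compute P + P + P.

Repeated addition: build up to 3P.
2P: tangent at (5, 4): λ = (3·5² + 5)/(2·4) ≡ 3/8. 8⁻¹ ≡ 7 (mod 11), so λ ≡ 3·7 ≡ 10.
  x = λ² - 5 - 5 = 100 - 10 ≡ 2; y = λ·(5 - 2) - 4 ≡ 4. → (2, 4)
3P: (2, 4) + (5, 4). λ = (4 - 4)/(5 - 2) ≡ 0/3 mod 11. 3⁻¹ ≡ 4 (mod 11), so λ ≡ 0.
  x = λ² - 2 - 5 = 0 - 7 ≡ 4; y = λ·(2 - 4) - 4 ≡ 7. → (4, 7)

(4, 7)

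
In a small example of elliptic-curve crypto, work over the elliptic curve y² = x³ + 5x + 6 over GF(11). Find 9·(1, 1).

(10, 0)

Write Q = (1, 1).
Repeated addition: build up to 9Q.
2Q: tangent at (1, 1): λ = (3·1² + 5)/(2·1) ≡ 8/2. 2⁻¹ ≡ 6 (mod 11), so λ ≡ 8·6 ≡ 4.
  x = λ² - 1 - 1 = 16 - 2 ≡ 3; y = λ·(1 - 3) - 1 ≡ 2. → (3, 2)
3Q: (3, 2) + (1, 1). λ = (1 - 2)/(1 - 3) ≡ 10/9 mod 11. 9⁻¹ ≡ 5 (mod 11), so λ ≡ 6.
  x = λ² - 3 - 1 = 36 - 4 ≡ 10; y = λ·(3 - 10) - 2 ≡ 0. → (10, 0)
4Q: (10, 0) + (1, 1). λ = (1 - 0)/(1 - 10) ≡ 1/2 mod 11. 2⁻¹ ≡ 6 (mod 11) since 2·6 = 12 ≡ 1, so λ ≡ 6.
  x = λ² - 10 - 1 = 36 - 11 ≡ 3; y = λ·(10 - 3) - 0 ≡ 9. → (3, 9)
5Q: (3, 9) + (1, 1). λ = (1 - 9)/(1 - 3) ≡ 3/9 mod 11. 9⁻¹ ≡ 5 (mod 11), so λ ≡ 4.
  x = λ² - 3 - 1 = 16 - 4 ≡ 1; y = λ·(3 - 1) - 9 ≡ 10. → (1, 10)
6Q: (1, 10) + (1, 1): same x and y₁ ≡ -y₂, so the sum is the point at infinity.
7Q: the point at infinity + (1, 1) = (1, 1) (identity).
8Q: tangent at (1, 1): λ = (3·1² + 5)/(2·1) ≡ 8/2. 2⁻¹ ≡ 6 (mod 11), so λ ≡ 8·6 ≡ 4.
  x = λ² - 1 - 1 = 16 - 2 ≡ 3; y = λ·(1 - 3) - 1 ≡ 2. → (3, 2)
9Q: (3, 2) + (1, 1). λ = (1 - 2)/(1 - 3) ≡ 10/9 mod 11. 9⁻¹ ≡ 5 (mod 11) since 9·5 = 45 ≡ 1, so λ ≡ 6.
  x = λ² - 3 - 1 = 36 - 4 ≡ 10; y = λ·(3 - 10) - 2 ≡ 0. → (10, 0)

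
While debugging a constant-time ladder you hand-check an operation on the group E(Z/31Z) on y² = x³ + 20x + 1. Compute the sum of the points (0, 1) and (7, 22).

(2, 24)

(0, 1) + (7, 22). λ = (22 - 1)/(7 - 0) ≡ 21/7 mod 31. 7⁻¹ ≡ 9 (mod 31), so λ ≡ 3.
  x = λ² - 0 - 7 = 9 - 7 ≡ 2; y = λ·(0 - 2) - 1 ≡ 24. → (2, 24)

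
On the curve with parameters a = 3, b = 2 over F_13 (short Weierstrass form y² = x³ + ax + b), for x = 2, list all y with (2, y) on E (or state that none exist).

4, 9

x³ + 3x + 2 = 16 ≡ 3 (mod 13).
Square roots of 3 mod 13: 4 and 9 (since 4² = 16 ≡ 3).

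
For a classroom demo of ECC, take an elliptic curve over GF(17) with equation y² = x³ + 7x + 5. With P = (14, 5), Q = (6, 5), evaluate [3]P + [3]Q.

(6, 12)

First 3P:
Repeated addition: build up to 3P.
2P: tangent at (14, 5): λ = (3·14² + 7)/(2·5) ≡ 0/10. 10⁻¹ ≡ 12 (mod 17), so λ ≡ 0·12 ≡ 0.
  x = λ² - 14 - 14 = 0 - 28 ≡ 6; y = λ·(14 - 6) - 5 ≡ 12. → (6, 12)
3P: (6, 12) + (14, 5). λ = (5 - 12)/(14 - 6) ≡ 10/8 mod 17. 8⁻¹ ≡ 15 (mod 17) since 8·15 = 120 ≡ 1, so λ ≡ 14.
  x = λ² - 6 - 14 = 196 - 20 ≡ 6; y = λ·(6 - 6) - 12 ≡ 5. → (6, 5)
3P = (6, 5).
Next 3Q:
Repeated addition: build up to 3Q.
2Q: tangent at (6, 5): λ = (3·6² + 7)/(2·5) ≡ 13/10. 10⁻¹ ≡ 12 (mod 17), so λ ≡ 13·12 ≡ 3.
  x = λ² - 6 - 6 = 9 - 12 ≡ 14; y = λ·(6 - 14) - 5 ≡ 5. → (14, 5)
3Q: (14, 5) + (6, 5). λ = (5 - 5)/(6 - 14) ≡ 0/9 mod 17. 9⁻¹ ≡ 2 (mod 17), so λ ≡ 0.
  x = λ² - 14 - 6 = 0 - 20 ≡ 14; y = λ·(14 - 14) - 5 ≡ 12. → (14, 12)
3Q = (14, 12).
Finally 3P + 3Q:
(6, 5) + (14, 12). λ = (12 - 5)/(14 - 6) ≡ 7/8 mod 17. 8⁻¹ ≡ 15 (mod 17), so λ ≡ 3.
  x = λ² - 6 - 14 = 9 - 20 ≡ 6; y = λ·(6 - 6) - 5 ≡ 12. → (6, 12)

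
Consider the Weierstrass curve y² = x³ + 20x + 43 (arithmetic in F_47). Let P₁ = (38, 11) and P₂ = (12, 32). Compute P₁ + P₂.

(38, 11) + (12, 32). λ = (32 - 11)/(12 - 38) ≡ 21/21 mod 47. 21⁻¹ ≡ 9 (mod 47), so λ ≡ 1.
  x = λ² - 38 - 12 = 1 - 50 ≡ 45; y = λ·(38 - 45) - 11 ≡ 29. → (45, 29)

(45, 29)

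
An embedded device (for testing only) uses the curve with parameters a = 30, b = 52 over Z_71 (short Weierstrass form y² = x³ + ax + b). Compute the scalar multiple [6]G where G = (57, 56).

Repeated addition: build up to 6G.
2G: tangent at (57, 56): λ = (3·57² + 30)/(2·56) ≡ 50/41. 41⁻¹ ≡ 26 (mod 71) since 41·26 = 1066 ≡ 1, so λ ≡ 50·26 ≡ 22.
  x = λ² - 57 - 57 = 484 - 114 ≡ 15; y = λ·(57 - 15) - 56 ≡ 16. → (15, 16)
3G: (15, 16) + (57, 56). λ = (56 - 16)/(57 - 15) ≡ 40/42 mod 71. 42⁻¹ ≡ 22 (mod 71), so λ ≡ 28.
  x = λ² - 15 - 57 = 784 - 72 ≡ 2; y = λ·(15 - 2) - 16 ≡ 64. → (2, 64)
4G: (2, 64) + (57, 56). λ = (56 - 64)/(57 - 2) ≡ 63/55 mod 71. 55⁻¹ ≡ 31 (mod 71), so λ ≡ 36.
  x = λ² - 2 - 57 = 1296 - 59 ≡ 30; y = λ·(2 - 30) - 64 ≡ 64. → (30, 64)
5G: (30, 64) + (57, 56). λ = (56 - 64)/(57 - 30) ≡ 63/27 mod 71. 27⁻¹ ≡ 50 (mod 71) since 27·50 = 1350 ≡ 1, so λ ≡ 26.
  x = λ² - 30 - 57 = 676 - 87 ≡ 21; y = λ·(30 - 21) - 64 ≡ 28. → (21, 28)
6G: (21, 28) + (57, 56). λ = (56 - 28)/(57 - 21) ≡ 28/36 mod 71. 36⁻¹ ≡ 2 (mod 71), so λ ≡ 56.
  x = λ² - 21 - 57 = 3136 - 78 ≡ 5; y = λ·(21 - 5) - 28 ≡ 16. → (5, 16)

(5, 16)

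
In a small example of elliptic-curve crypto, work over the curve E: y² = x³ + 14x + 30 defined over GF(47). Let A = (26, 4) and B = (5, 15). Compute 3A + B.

First 3A:
Repeated addition: build up to 3A.
2A: tangent at (26, 4): λ = (3·26² + 14)/(2·4) ≡ 21/8. 8⁻¹ ≡ 6 (mod 47), so λ ≡ 21·6 ≡ 32.
  x = λ² - 26 - 26 = 1024 - 52 ≡ 32; y = λ·(26 - 32) - 4 ≡ 39. → (32, 39)
3A: (32, 39) + (26, 4). λ = (4 - 39)/(26 - 32) ≡ 12/41 mod 47. 41⁻¹ ≡ 39 (mod 47), so λ ≡ 45.
  x = λ² - 32 - 26 = 2025 - 58 ≡ 40; y = λ·(32 - 40) - 39 ≡ 24. → (40, 24)
3A = (40, 24).
Finally 3A + B:
(40, 24) + (5, 15). λ = (15 - 24)/(5 - 40) ≡ 38/12 mod 47. 12⁻¹ ≡ 4 (mod 47), so λ ≡ 11.
  x = λ² - 40 - 5 = 121 - 45 ≡ 29; y = λ·(40 - 29) - 24 ≡ 3. → (29, 3)

(29, 3)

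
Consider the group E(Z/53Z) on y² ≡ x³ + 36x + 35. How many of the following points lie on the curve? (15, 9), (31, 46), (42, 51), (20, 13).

(15, 9): 9² ≡ 28, rhs ≡ 28 → on.
(31, 46): 46² ≡ 49, rhs ≡ 43 → off.
(42, 51): 51² ≡ 4, rhs ≡ 4 → on.
(20, 13): 13² ≡ 10, rhs ≡ 10 → on.

3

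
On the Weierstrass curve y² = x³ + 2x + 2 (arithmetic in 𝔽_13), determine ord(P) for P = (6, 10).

5

2P: tangent at (6, 10): λ = (3·6² + 2)/(2·10) ≡ 6/7. 7⁻¹ ≡ 2 (mod 13), so λ ≡ 6·2 ≡ 12.
  x = λ² - 6 - 6 = 144 - 12 ≡ 2; y = λ·(6 - 2) - 10 ≡ 12. → (2, 12)
3P: (2, 12) + (6, 10). λ = (10 - 12)/(6 - 2) ≡ 11/4 mod 13. 4⁻¹ ≡ 10 (mod 13), so λ ≡ 6.
  x = λ² - 2 - 6 = 36 - 8 ≡ 2; y = λ·(2 - 2) - 12 ≡ 1. → (2, 1)
4P: (2, 1) + (6, 10). λ = (10 - 1)/(6 - 2) ≡ 9/4 mod 13. 4⁻¹ ≡ 10 (mod 13), so λ ≡ 12.
  x = λ² - 2 - 6 = 144 - 8 ≡ 6; y = λ·(2 - 6) - 1 ≡ 3. → (6, 3)
5P: (6, 3) + (6, 10): same x and y₁ ≡ -y₂, so the sum is O.
5P = O, so the order is 5.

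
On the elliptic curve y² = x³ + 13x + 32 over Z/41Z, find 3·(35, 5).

Write G = (35, 5).
Repeated addition: build up to 3G.
2G: tangent at (35, 5): λ = (3·35² + 13)/(2·5) ≡ 39/10. 10⁻¹ ≡ 37 (mod 41), so λ ≡ 39·37 ≡ 8.
  x = λ² - 35 - 35 = 64 - 70 ≡ 35; y = λ·(35 - 35) - 5 ≡ 36. → (35, 36)
3G: (35, 36) + (35, 5): same x and y₁ ≡ -y₂, so the sum is O.

O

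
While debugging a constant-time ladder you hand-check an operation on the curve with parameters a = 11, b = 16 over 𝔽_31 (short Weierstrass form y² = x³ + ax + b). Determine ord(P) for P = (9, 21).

10

2P: tangent at (9, 21): λ = (3·9² + 11)/(2·21) ≡ 6/11. 11⁻¹ ≡ 17 (mod 31), so λ ≡ 6·17 ≡ 9.
  x = λ² - 9 - 9 = 81 - 18 ≡ 1; y = λ·(9 - 1) - 21 ≡ 20. → (1, 20)
3P: (1, 20) + (9, 21). λ = (21 - 20)/(9 - 1) ≡ 1/8 mod 31. 8⁻¹ ≡ 4 (mod 31), so λ ≡ 4.
  x = λ² - 1 - 9 = 16 - 10 ≡ 6; y = λ·(1 - 6) - 20 ≡ 22. → (6, 22)
4P: (6, 22) + (9, 21). λ = (21 - 22)/(9 - 6) ≡ 30/3 mod 31. 3⁻¹ ≡ 21 (mod 31), so λ ≡ 10.
  x = λ² - 6 - 9 = 100 - 15 ≡ 23; y = λ·(6 - 23) - 22 ≡ 25. → (23, 25)
5P: (23, 25) + (9, 21). λ = (21 - 25)/(9 - 23) ≡ 27/17 mod 31. 17⁻¹ ≡ 11 (mod 31), so λ ≡ 18.
  x = λ² - 23 - 9 = 324 - 32 ≡ 13; y = λ·(23 - 13) - 25 ≡ 0. → (13, 0)
6P: (13, 0) + (9, 21). λ = (21 - 0)/(9 - 13) ≡ 21/27 mod 31. 27⁻¹ ≡ 23 (mod 31), so λ ≡ 18.
  x = λ² - 13 - 9 = 324 - 22 ≡ 23; y = λ·(13 - 23) - 0 ≡ 6. → (23, 6)
7P: (23, 6) + (9, 21). λ = (21 - 6)/(9 - 23) ≡ 15/17 mod 31. 17⁻¹ ≡ 11 (mod 31) since 17·11 = 187 ≡ 1, so λ ≡ 10.
  x = λ² - 23 - 9 = 100 - 32 ≡ 6; y = λ·(23 - 6) - 6 ≡ 9. → (6, 9)
8P: (6, 9) + (9, 21). λ = (21 - 9)/(9 - 6) ≡ 12/3 mod 31. 3⁻¹ ≡ 21 (mod 31) since 3·21 = 63 ≡ 1, so λ ≡ 4.
  x = λ² - 6 - 9 = 16 - 15 ≡ 1; y = λ·(6 - 1) - 9 ≡ 11. → (1, 11)
9P: (1, 11) + (9, 21). λ = (21 - 11)/(9 - 1) ≡ 10/8 mod 31. 8⁻¹ ≡ 4 (mod 31) since 8·4 = 32 ≡ 1, so λ ≡ 9.
  x = λ² - 1 - 9 = 81 - 10 ≡ 9; y = λ·(1 - 9) - 11 ≡ 10. → (9, 10)
10P: (9, 10) + (9, 21): same x and y₁ ≡ -y₂, so the sum is O.
10P = O, so the order is 10.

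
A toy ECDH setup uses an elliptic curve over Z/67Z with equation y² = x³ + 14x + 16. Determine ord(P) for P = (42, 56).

8

2P: tangent at (42, 56): λ = (3·42² + 14)/(2·56) ≡ 13/45. 45⁻¹ ≡ 3 (mod 67) since 45·3 = 135 ≡ 1, so λ ≡ 13·3 ≡ 39.
  x = λ² - 42 - 42 = 1521 - 84 ≡ 30; y = λ·(42 - 30) - 56 ≡ 10. → (30, 10)
3P: (30, 10) + (42, 56). λ = (56 - 10)/(42 - 30) ≡ 46/12 mod 67. 12⁻¹ ≡ 28 (mod 67), so λ ≡ 15.
  x = λ² - 30 - 42 = 225 - 72 ≡ 19; y = λ·(30 - 19) - 10 ≡ 21. → (19, 21)
4P: (19, 21) + (42, 56). λ = (56 - 21)/(42 - 19) ≡ 35/23 mod 67. 23⁻¹ ≡ 35 (mod 67), so λ ≡ 19.
  x = λ² - 19 - 42 = 361 - 61 ≡ 32; y = λ·(19 - 32) - 21 ≡ 0. → (32, 0)
5P: (32, 0) + (42, 56). λ = (56 - 0)/(42 - 32) ≡ 56/10 mod 67. 10⁻¹ ≡ 47 (mod 67) since 10·47 = 470 ≡ 1, so λ ≡ 19.
  x = λ² - 32 - 42 = 361 - 74 ≡ 19; y = λ·(32 - 19) - 0 ≡ 46. → (19, 46)
6P: (19, 46) + (42, 56). λ = (56 - 46)/(42 - 19) ≡ 10/23 mod 67. 23⁻¹ ≡ 35 (mod 67) since 23·35 = 805 ≡ 1, so λ ≡ 15.
  x = λ² - 19 - 42 = 225 - 61 ≡ 30; y = λ·(19 - 30) - 46 ≡ 57. → (30, 57)
7P: (30, 57) + (42, 56). λ = (56 - 57)/(42 - 30) ≡ 66/12 mod 67. 12⁻¹ ≡ 28 (mod 67) since 12·28 = 336 ≡ 1, so λ ≡ 39.
  x = λ² - 30 - 42 = 1521 - 72 ≡ 42; y = λ·(30 - 42) - 57 ≡ 11. → (42, 11)
8P: (42, 11) + (42, 56): same x and y₁ ≡ -y₂, so the sum is O.
8P = O, so the order is 8.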